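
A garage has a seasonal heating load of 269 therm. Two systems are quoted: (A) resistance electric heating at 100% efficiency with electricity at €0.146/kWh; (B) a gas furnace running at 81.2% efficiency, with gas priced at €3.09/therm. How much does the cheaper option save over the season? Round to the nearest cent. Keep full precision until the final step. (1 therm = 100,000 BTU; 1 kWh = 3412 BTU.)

Heat load = 269 therm × 100,000 = 26,900,000 BTU
Gas: input = 26,900,000 / 0.812 = 33,128,079 BTU = 331.3 therm → 331.3 × €3.09 = €1,023.66
Electric: 26,900,000 BTU / 3412 = 7,884 kWh → × €0.146 = €1,151.06
Difference = |€1,023.66 − €1,151.06| = €127.40

€127.40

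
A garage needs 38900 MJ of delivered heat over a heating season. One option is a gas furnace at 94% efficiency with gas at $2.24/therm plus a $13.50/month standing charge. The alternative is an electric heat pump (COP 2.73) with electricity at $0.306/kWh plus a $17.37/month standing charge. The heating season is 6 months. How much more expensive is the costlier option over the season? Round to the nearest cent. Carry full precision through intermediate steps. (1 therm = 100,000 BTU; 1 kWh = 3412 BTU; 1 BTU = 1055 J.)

$355.85

Heat load = 38900 MJ = 38,900,000,000 J / 1055 = 36,872,038 BTU
Gas: input = 36,872,038 / 0.94 = 39,225,572 BTU = 392.3 therm → 392.3 × $2.24 = $878.65; + 6 × $13.50 standing = $959.65
Heat pump: 36,872,038 BTU / 3412 = 10,810 kWh heat; / 2.73 = 3,958 kWh in → × $0.306 = $1,211.29; + 6 × $17.37 standing = $1,315.51
Difference = |$959.65 − $1,315.51| = $355.85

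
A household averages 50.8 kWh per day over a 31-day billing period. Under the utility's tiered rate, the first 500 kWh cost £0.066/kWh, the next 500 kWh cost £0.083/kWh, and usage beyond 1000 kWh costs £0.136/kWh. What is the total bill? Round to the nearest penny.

Usage = 50.8 kWh/day × 31 days = 1574.8 kWh
First 500 kWh × £0.066 = £33.00
Next 500 kWh × £0.083 = £41.50
Remaining 574.8 kWh × £0.136 = £78.17
Total = £152.67

£152.67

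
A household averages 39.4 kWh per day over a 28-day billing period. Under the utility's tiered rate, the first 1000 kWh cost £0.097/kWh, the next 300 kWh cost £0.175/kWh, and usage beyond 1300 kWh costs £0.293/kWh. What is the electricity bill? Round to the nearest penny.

Usage = 39.4 kWh/day × 28 days = 1103.2 kWh
First 1000 kWh × £0.097 = £97.00
Next 103.2 kWh × £0.175 = £18.06
Remaining tier: 0 kWh (not reached)
Total = £115.06

£115.06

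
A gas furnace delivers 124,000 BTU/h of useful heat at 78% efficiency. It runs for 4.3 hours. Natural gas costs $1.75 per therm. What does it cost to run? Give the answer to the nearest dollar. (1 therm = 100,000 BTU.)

Heat delivered = 124,000 BTU/h × 4.3 h = 533,200 BTU
Gas input = 533,200 / 0.78 = 683,590 BTU
= 683,590 / 100,000 = 6.836 therm
Cost = 6.836 × $1.75/therm = $11.96 ≈ $12

$12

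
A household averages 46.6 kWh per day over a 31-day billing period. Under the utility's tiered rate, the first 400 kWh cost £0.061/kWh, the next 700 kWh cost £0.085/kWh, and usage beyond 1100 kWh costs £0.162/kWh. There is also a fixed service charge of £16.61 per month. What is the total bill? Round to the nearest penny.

Usage = 46.6 kWh/day × 31 days = 1444.6 kWh
First 400 kWh × £0.061 = £24.40
Next 700 kWh × £0.085 = £59.50
Remaining 344.6 kWh × £0.162 = £55.83
Energy charge = £139.73; + service £16.61 = £156.34

£156.34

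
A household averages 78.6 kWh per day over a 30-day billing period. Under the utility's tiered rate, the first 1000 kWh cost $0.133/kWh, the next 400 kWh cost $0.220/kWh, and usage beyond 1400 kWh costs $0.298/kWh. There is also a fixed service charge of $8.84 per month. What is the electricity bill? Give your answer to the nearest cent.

Usage = 78.6 kWh/day × 30 days = 2358 kWh
First 1000 kWh × $0.133 = $133.00
Next 400 kWh × $0.220 = $88.00
Remaining 958 kWh × $0.298 = $285.48
Energy charge = $506.48; + service $8.84 = $515.32

$515.32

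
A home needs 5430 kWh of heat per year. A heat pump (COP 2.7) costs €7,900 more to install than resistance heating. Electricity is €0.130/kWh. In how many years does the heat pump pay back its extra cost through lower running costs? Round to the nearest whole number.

18 years

Resistance: 5430 kWh × €0.130 = €705.90/yr
Heat pump: 5430 / 2.7 = 2011 kWh in → × €0.130 = €261.44/yr
Annual savings = €444.46
Payback = €7,900 / €444.46 = 17.8 years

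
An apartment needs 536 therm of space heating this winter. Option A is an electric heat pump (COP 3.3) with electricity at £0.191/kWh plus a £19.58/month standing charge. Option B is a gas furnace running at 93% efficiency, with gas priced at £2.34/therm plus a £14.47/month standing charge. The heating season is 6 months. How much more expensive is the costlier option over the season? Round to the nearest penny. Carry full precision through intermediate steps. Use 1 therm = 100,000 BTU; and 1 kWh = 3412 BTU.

£408.75

Heat load = 536 therm × 100,000 = 53,600,000 BTU
Gas: input = 53,600,000 / 0.93 = 57,634,409 BTU = 576.3 therm → 576.3 × £2.34 = £1,348.65; + 6 × £14.47 standing = £1,435.47
Heat pump: 53,600,000 BTU / 3412 = 15,710 kWh heat; / 3.3 = 4,760 kWh in → × £0.191 = £909.23; + 6 × £19.58 standing = £1,026.71
Difference = |£1,435.47 − £1,026.71| = £408.75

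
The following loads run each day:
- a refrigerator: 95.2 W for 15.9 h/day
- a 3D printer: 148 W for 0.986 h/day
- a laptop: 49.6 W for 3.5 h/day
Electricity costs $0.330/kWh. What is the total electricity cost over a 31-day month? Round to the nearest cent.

$18.75

refrigerator: 95.2 W × 15.9 h × 31 d = 46,924 Wh = 46.92 kWh
3D printer: 148 W × 0.986 h × 31 d = 4,524 Wh = 4.524 kWh
laptop: 49.6 W × 3.5 h × 31 d = 5,382 Wh = 5.382 kWh
Total energy = 46.92 + 4.524 + 5.382 = 56.83 kWh
Cost = 56.83 kWh × $0.330 = $18.75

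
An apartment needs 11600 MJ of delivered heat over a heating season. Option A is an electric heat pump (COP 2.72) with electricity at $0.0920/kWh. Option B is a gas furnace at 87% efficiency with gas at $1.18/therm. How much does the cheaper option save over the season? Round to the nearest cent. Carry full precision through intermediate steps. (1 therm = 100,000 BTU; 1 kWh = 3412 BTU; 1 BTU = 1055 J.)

Heat load = 11600 MJ = 11,600,000,000 J / 1055 = 10,995,261 BTU
Gas: input = 10,995,261 / 0.87 = 12,638,231 BTU = 126.4 therm → 126.4 × $1.18 = $149.13
Heat pump: 10,995,261 BTU / 3412 = 3,223 kWh heat; / 2.72 = 1,185 kWh in → × $0.0920 = $109.00
Difference = |$149.13 − $109.00| = $40.13

$40.13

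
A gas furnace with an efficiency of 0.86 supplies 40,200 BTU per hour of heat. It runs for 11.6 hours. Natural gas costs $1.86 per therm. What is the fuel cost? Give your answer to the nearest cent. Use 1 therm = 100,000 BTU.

$10.09

Heat delivered = 40,200 BTU/h × 11.6 h = 466,320 BTU
Gas input = 466,320 / 0.86 = 542,233 BTU
= 542,233 / 100,000 = 5.422 therm
Cost = 5.422 × $1.86/therm = $10.09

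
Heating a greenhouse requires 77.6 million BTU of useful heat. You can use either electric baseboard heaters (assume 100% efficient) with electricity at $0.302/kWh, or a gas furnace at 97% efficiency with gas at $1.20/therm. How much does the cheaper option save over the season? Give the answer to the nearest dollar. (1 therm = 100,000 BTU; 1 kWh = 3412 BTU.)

$5908

Heat load = 77.6 × 10⁶ BTU = 77,600,000 BTU
Gas: input = 77,600,000 / 0.97 = 80,000,000 BTU = 800 therm → 800 × $1.20 = $960.00
Electric: 77,600,000 BTU / 3412 = 22,740 kWh → × $0.302 = $6,868.46
Difference = |$960.00 − $6,868.46| = $5,908.46 ≈ $5908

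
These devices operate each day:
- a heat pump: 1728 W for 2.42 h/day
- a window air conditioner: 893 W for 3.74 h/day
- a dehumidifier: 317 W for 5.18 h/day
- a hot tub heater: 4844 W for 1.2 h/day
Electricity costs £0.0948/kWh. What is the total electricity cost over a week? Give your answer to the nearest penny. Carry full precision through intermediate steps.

heat pump: 1728 W × 2.42 h × 7 d = 29,272 Wh = 29.27 kWh
window air conditioner: 893 W × 3.74 h × 7 d = 23,379 Wh = 23.38 kWh
dehumidifier: 317 W × 5.18 h × 7 d = 11,494 Wh = 11.49 kWh
hot tub heater: 4844 W × 1.2 h × 7 d = 40,690 Wh = 40.69 kWh
Total energy = 29.27 + 23.38 + 11.49 + 40.69 = 104.8 kWh
Cost = 104.8 kWh × £0.0948 = £9.94

£9.94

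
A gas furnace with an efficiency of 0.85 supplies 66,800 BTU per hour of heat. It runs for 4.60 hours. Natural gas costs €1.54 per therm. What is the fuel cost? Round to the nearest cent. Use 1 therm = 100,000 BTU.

Heat delivered = 66,800 BTU/h × 4.60 h = 307,280 BTU
Gas input = 307,280 / 0.85 = 361,506 BTU
= 361,506 / 100,000 = 3.615 therm
Cost = 3.615 × €1.54/therm = €5.57

€5.57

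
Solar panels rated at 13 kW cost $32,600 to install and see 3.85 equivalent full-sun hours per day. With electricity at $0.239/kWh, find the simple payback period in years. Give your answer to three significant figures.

Daily generation = 13 kW × 3.85 h = 50.05 kWh
Annual generation = 50.05 × 365 = 18268 kWh
Annual savings = 18268 × $0.239 = $4,366.11
Payback = $32,600 / $4,366.11 = 7.47 years

7.47 years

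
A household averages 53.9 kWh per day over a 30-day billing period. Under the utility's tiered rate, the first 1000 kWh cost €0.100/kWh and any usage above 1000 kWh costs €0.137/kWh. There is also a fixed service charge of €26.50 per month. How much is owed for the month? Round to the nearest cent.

€211.03

Usage = 53.9 kWh/day × 30 days = 1617 kWh
First 1000 kWh × €0.100 = €100.00
Remaining 617 kWh × €0.137 = €84.53
Energy charge = €184.53; + service €26.50 = €211.03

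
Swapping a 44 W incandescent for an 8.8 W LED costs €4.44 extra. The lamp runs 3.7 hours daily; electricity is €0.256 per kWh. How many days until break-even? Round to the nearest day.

Power saved = 44 − 8.8 = 35.2 W
Daily energy saved = 35.2 W × 3.7 h = 130.2 Wh = 0.13024 kWh
Daily savings = 0.13024 × €0.256 = €0.0333
Payback = €4.44 / €0.0333 per day = 133.2 days

133 days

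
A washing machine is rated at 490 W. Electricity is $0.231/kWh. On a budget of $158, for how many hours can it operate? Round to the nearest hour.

1396 h

Energy budget = $158 / $0.231 per kWh = 684 kWh = 683,983 Wh
Runtime = 683,983 Wh / 490 W = 1,396 h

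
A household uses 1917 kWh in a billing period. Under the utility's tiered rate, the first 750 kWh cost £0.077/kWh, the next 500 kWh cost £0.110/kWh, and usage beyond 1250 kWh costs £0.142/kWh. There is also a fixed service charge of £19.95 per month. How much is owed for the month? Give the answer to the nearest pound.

First 750 kWh × £0.077 = £57.75
Next 500 kWh × £0.110 = £55.00
Remaining 667 kWh × £0.142 = £94.71
Energy charge = £207.46; + service £19.95 = £227.41 ≈ £227

£227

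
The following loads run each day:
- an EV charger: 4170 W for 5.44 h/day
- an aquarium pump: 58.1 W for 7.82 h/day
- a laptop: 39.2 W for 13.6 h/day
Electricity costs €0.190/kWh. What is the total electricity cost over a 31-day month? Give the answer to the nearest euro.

EV charger: 4170 W × 5.44 h × 31 d = 703,229 Wh = 703.2 kWh
aquarium pump: 58.1 W × 7.82 h × 31 d = 14,085 Wh = 14.08 kWh
laptop: 39.2 W × 13.6 h × 31 d = 16,527 Wh = 16.53 kWh
Total energy = 703.2 + 14.08 + 16.53 = 733.8 kWh
Cost = 733.8 kWh × €0.190 = €139.43 ≈ €139

€139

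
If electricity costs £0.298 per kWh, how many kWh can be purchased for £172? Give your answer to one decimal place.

£172 / £0.298 per kWh = 577.2 kWh

577.2 kWh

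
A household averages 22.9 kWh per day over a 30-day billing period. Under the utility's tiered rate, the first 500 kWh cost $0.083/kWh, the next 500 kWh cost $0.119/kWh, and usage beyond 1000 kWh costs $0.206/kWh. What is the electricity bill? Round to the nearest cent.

Usage = 22.9 kWh/day × 30 days = 687 kWh
First 500 kWh × $0.083 = $41.50
Next 187 kWh × $0.119 = $22.25
Remaining tier: 0 kWh (not reached)
Total = $63.75

$63.75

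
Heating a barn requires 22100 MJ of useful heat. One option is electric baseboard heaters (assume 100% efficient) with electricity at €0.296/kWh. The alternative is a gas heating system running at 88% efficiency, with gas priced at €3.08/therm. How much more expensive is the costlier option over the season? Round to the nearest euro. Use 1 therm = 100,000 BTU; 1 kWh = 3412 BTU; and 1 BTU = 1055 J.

Heat load = 22100 MJ = 22,100,000,000 J / 1055 = 20,947,867 BTU
Gas: input = 20,947,867 / 0.88 = 23,804,395 BTU = 238 therm → 238 × €3.08 = €733.18
Electric: 20,947,867 BTU / 3412 = 6,139 kWh → × €0.296 = €1,817.28
Difference = |€733.18 − €1,817.28| = €1,084.11 ≈ €1084

€1084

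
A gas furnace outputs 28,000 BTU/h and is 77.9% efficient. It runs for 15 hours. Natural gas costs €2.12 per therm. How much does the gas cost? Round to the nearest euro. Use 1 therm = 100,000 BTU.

Heat delivered = 28,000 BTU/h × 15 h = 420,000 BTU
Gas input = 420,000 / 0.779 = 539,153 BTU
= 539,153 / 100,000 = 5.392 therm
Cost = 5.392 × €2.12/therm = €11.43 ≈ €11

€11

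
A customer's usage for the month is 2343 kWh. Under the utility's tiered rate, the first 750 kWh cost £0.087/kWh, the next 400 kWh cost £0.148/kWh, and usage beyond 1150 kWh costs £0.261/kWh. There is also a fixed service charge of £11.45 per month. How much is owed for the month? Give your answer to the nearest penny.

First 750 kWh × £0.087 = £65.25
Next 400 kWh × £0.148 = £59.20
Remaining 1193 kWh × £0.261 = £311.37
Energy charge = £435.82; + service £11.45 = £447.27

£447.27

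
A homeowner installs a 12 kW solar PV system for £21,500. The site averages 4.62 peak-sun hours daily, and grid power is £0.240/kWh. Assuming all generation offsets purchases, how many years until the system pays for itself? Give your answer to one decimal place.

Daily generation = 12 kW × 4.62 h = 55.44 kWh
Annual generation = 55.44 × 365 = 20236 kWh
Annual savings = 20236 × £0.240 = £4,856.54
Payback = £21,500 / £4,856.54 = 4.43 years

4.4 years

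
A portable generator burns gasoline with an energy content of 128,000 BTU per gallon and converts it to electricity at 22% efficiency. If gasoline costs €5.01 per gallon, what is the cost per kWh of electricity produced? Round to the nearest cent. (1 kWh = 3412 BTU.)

€0.61

Electrical output per gallon = 128,000 BTU × 0.22 / 3412 BTU/kWh = 8.253 kWh
Cost per kWh = €5.01 / 8.253 kWh = €0.607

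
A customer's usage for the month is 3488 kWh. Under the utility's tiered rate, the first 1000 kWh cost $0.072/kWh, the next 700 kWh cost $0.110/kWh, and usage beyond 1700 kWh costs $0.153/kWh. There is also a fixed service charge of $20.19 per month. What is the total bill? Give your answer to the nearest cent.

First 1000 kWh × $0.072 = $72.00
Next 700 kWh × $0.110 = $77.00
Remaining 1788 kWh × $0.153 = $273.56
Energy charge = $422.56; + service $20.19 = $442.75

$442.75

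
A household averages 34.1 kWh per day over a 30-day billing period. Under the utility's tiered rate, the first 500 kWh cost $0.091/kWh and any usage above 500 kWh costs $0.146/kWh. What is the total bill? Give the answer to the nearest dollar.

$122

Usage = 34.1 kWh/day × 30 days = 1023 kWh
First 500 kWh × $0.091 = $45.50
Remaining 523 kWh × $0.146 = $76.36
Total = $121.86 ≈ $122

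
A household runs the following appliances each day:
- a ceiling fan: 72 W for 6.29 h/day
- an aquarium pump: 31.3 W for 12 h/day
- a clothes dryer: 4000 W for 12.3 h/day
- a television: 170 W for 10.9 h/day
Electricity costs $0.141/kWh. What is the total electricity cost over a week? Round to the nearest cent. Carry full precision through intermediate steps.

ceiling fan: 72 W × 6.29 h × 7 d = 3,170 Wh = 3.17 kWh
aquarium pump: 31.3 W × 12 h × 7 d = 2,629 Wh = 2.629 kWh
clothes dryer: 4000 W × 12.3 h × 7 d = 344,400 Wh = 344.4 kWh
television: 170 W × 10.9 h × 7 d = 12,971 Wh = 12.97 kWh
Total energy = 3.17 + 2.629 + 344.4 + 12.97 = 363.2 kWh
Cost = 363.2 kWh × $0.141 = $51.21

$51.21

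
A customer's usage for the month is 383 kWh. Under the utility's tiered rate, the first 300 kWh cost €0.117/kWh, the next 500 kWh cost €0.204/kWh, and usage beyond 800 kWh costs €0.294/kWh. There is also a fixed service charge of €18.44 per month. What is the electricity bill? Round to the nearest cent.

€70.47

First 300 kWh × €0.117 = €35.10
Next 83 kWh × €0.204 = €16.93
Remaining tier: 0 kWh (not reached)
Energy charge = €52.03; + service €18.44 = €70.47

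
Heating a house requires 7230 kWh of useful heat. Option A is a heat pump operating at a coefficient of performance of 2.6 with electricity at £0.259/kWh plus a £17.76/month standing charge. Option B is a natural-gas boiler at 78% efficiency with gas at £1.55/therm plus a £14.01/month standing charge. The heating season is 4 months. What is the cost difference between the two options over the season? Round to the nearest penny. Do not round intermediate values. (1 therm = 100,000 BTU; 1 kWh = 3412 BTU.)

Heat load = 7230 kWh × 3412 = 24,668,760 BTU
Gas: input = 24,668,760 / 0.780 = 31,626,615 BTU = 316.3 therm → 316.3 × £1.55 = £490.21; + 4 × £14.01 standing = £546.25
Heat pump: 24,668,760 BTU / 3412 = 7,230 kWh heat; / 2.6 = 2,781 kWh in → × £0.259 = £720.22; + 4 × £17.76 standing = £791.26
Difference = |£546.25 − £791.26| = £245.01

£245.01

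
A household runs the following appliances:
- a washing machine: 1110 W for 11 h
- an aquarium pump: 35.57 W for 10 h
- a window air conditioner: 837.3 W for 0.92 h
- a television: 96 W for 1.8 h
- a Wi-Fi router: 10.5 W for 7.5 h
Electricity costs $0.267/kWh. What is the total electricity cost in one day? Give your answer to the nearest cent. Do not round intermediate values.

$3.63

washing machine: 1110 W × 11 h = 12,210 Wh = 12.21 kWh
aquarium pump: 35.57 W × 10 h = 356 Wh = 0.3557 kWh
window air conditioner: 837.3 W × 0.92 h = 770 Wh = 0.7703 kWh
television: 96 W × 1.8 h = 173 Wh = 0.1728 kWh
Wi-Fi router: 10.5 W × 7.5 h = 79 Wh = 0.07875 kWh
Total energy = 12.21 + 0.3557 + 0.7703 + 0.1728 + 0.07875 = 13.59 kWh
Cost = 13.59 kWh × $0.267 = $3.63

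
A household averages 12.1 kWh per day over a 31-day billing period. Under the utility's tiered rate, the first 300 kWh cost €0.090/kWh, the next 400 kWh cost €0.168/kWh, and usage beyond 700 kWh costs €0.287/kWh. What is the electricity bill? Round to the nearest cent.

Usage = 12.1 kWh/day × 31 days = 375.1 kWh
First 300 kWh × €0.090 = €27.00
Next 75.1 kWh × €0.168 = €12.62
Remaining tier: 0 kWh (not reached)
Total = €39.62

€39.62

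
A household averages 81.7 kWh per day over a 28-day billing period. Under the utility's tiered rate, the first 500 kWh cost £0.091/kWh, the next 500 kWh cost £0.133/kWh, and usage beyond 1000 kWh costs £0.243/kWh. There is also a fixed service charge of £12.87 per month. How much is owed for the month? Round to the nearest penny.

Usage = 81.7 kWh/day × 28 days = 2287.6 kWh
First 500 kWh × £0.091 = £45.50
Next 500 kWh × £0.133 = £66.50
Remaining 1287.6 kWh × £0.243 = £312.89
Energy charge = £424.89; + service £12.87 = £437.76

£437.76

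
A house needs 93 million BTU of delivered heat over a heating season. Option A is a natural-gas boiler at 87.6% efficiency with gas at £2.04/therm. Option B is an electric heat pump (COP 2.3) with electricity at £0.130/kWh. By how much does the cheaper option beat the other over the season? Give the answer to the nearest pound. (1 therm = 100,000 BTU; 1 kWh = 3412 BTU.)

Heat load = 93 × 10⁶ BTU = 93,000,000 BTU
Gas: input = 93,000,000 / 0.876 = 106,164,384 BTU = 1,062 therm → 1,062 × £2.04 = £2,165.75
Heat pump: 93,000,000 BTU / 3412 = 27,260 kWh heat; / 2.3 = 11,850 kWh in → × £0.130 = £1,540.60
Difference = |£2,165.75 − £1,540.60| = £625.16 ≈ £625

£625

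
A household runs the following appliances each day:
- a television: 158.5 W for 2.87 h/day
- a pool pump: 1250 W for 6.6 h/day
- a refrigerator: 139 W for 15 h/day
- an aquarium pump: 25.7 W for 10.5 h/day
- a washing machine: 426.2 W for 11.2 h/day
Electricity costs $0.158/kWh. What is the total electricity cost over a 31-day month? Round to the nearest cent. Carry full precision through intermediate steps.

television: 158.5 W × 2.87 h × 31 d = 14,102 Wh = 14.1 kWh
pool pump: 1250 W × 6.6 h × 31 d = 255,750 Wh = 255.8 kWh
refrigerator: 139 W × 15 h × 31 d = 64,635 Wh = 64.64 kWh
aquarium pump: 25.7 W × 10.5 h × 31 d = 8,365 Wh = 8.365 kWh
washing machine: 426.2 W × 11.2 h × 31 d = 147,977 Wh = 148 kWh
Total energy = 14.1 + 255.8 + 64.64 + 8.365 + 148 = 490.8 kWh
Cost = 490.8 kWh × $0.158 = $77.55

$77.55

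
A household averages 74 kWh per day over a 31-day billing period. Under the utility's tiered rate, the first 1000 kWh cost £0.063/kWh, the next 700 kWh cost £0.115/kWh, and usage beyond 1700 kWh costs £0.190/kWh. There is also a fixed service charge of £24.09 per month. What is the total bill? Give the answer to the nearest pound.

£280

Usage = 74 kWh/day × 31 days = 2294 kWh
First 1000 kWh × £0.063 = £63.00
Next 700 kWh × £0.115 = £80.50
Remaining 594 kWh × £0.190 = £112.86
Energy charge = £256.36; + service £24.09 = £280.45 ≈ £280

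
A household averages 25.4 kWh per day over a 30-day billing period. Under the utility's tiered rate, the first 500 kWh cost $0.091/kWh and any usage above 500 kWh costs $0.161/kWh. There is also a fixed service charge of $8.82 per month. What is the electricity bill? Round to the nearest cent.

$96.50

Usage = 25.4 kWh/day × 30 days = 762 kWh
First 500 kWh × $0.091 = $45.50
Remaining 262 kWh × $0.161 = $42.18
Energy charge = $87.68; + service $8.82 = $96.50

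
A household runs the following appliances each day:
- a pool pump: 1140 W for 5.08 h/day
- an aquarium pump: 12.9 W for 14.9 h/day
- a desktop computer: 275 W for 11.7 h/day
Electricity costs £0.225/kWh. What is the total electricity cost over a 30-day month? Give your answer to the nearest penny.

pool pump: 1140 W × 5.08 h × 30 d = 173,736 Wh = 173.7 kWh
aquarium pump: 12.9 W × 14.9 h × 30 d = 5,766 Wh = 5.766 kWh
desktop computer: 275 W × 11.7 h × 30 d = 96,525 Wh = 96.53 kWh
Total energy = 173.7 + 5.766 + 96.53 = 276 kWh
Cost = 276 kWh × £0.225 = £62.11

£62.11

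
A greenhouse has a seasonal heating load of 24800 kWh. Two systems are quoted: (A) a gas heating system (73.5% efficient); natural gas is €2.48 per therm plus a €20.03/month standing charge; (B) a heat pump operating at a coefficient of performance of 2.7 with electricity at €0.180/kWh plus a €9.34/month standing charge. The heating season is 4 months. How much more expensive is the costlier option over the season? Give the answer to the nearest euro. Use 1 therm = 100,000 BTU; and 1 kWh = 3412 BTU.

Heat load = 24800 kWh × 3412 = 84,617,600 BTU
Gas: input = 84,617,600 / 0.735 = 115,125,986 BTU = 1,151 therm → 1,151 × €2.48 = €2,855.12; + 4 × €20.03 standing = €2,935.24
Heat pump: 84,617,600 BTU / 3412 = 24,800 kWh heat; / 2.7 = 9,185 kWh in → × €0.180 = €1,653.33; + 4 × €9.34 standing = €1,690.69
Difference = |€2,935.24 − €1,690.69| = €1,244.55 ≈ €1245

€1245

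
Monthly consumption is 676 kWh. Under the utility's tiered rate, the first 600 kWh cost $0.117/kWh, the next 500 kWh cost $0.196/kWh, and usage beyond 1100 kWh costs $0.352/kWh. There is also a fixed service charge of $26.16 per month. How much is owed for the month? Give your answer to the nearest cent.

$111.26

First 600 kWh × $0.117 = $70.20
Next 76 kWh × $0.196 = $14.90
Remaining tier: 0 kWh (not reached)
Energy charge = $85.10; + service $26.16 = $111.26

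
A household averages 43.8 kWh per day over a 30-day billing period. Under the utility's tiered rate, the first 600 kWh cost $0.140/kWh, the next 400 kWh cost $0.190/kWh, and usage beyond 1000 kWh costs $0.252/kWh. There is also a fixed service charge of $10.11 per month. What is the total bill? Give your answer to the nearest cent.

$249.24

Usage = 43.8 kWh/day × 30 days = 1314 kWh
First 600 kWh × $0.140 = $84.00
Next 400 kWh × $0.190 = $76.00
Remaining 314 kWh × $0.252 = $79.13
Energy charge = $239.13; + service $10.11 = $249.24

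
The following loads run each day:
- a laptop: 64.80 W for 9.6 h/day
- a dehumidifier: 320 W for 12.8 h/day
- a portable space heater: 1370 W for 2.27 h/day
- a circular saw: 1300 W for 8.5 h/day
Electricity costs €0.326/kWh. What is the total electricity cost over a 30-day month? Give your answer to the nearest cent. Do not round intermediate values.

€184.63

laptop: 64.80 W × 9.6 h × 30 d = 18,662 Wh = 18.66 kWh
dehumidifier: 320 W × 12.8 h × 30 d = 122,880 Wh = 122.9 kWh
portable space heater: 1370 W × 2.27 h × 30 d = 93,297 Wh = 93.3 kWh
circular saw: 1300 W × 8.5 h × 30 d = 331,500 Wh = 331.5 kWh
Total energy = 18.66 + 122.9 + 93.3 + 331.5 = 566.3 kWh
Cost = 566.3 kWh × €0.326 = €184.63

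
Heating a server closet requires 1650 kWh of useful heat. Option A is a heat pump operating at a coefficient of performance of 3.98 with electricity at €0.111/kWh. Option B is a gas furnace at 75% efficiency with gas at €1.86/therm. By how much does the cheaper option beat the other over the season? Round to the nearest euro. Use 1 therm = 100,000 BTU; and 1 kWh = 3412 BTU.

Heat load = 1650 kWh × 3412 = 5,629,800 BTU
Gas: input = 5,629,800 / 0.75 = 7,506,400 BTU = 75.06 therm → 75.06 × €1.86 = €139.62
Heat pump: 5,629,800 BTU / 3412 = 1,650 kWh heat; / 3.98 = 414.6 kWh in → × €0.111 = €46.02
Difference = |€139.62 − €46.02| = €93.60 ≈ €94

€94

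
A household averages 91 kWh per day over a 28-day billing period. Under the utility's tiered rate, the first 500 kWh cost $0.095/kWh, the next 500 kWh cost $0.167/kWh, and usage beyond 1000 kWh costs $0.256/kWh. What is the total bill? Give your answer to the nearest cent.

$527.29

Usage = 91 kWh/day × 28 days = 2548 kWh
First 500 kWh × $0.095 = $47.50
Next 500 kWh × $0.167 = $83.50
Remaining 1548 kWh × $0.256 = $396.29
Total = $527.29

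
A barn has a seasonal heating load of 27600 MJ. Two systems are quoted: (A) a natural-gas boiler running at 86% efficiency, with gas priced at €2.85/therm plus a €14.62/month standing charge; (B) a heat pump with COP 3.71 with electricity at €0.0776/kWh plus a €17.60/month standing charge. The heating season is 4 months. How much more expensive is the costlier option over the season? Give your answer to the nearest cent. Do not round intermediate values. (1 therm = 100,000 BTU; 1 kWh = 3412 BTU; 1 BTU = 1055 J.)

Heat load = 27600 MJ = 27,600,000,000 J / 1055 = 26,161,137 BTU
Gas: input = 26,161,137 / 0.86 = 30,419,927 BTU = 304.2 therm → 304.2 × €2.85 = €866.97; + 4 × €14.62 standing = €925.45
Heat pump: 26,161,137 BTU / 3412 = 7,667 kWh heat; / 3.71 = 2,067 kWh in → × €0.0776 = €160.37; + 4 × €17.60 standing = €230.77
Difference = |€925.45 − €230.77| = €694.67

€694.67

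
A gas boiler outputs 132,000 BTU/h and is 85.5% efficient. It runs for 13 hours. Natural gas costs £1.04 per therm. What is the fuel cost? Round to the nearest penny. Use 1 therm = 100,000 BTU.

£20.87

Heat delivered = 132,000 BTU/h × 13 h = 1,716,000 BTU
Gas input = 1,716,000 / 0.855 = 2,007,018 BTU
= 2,007,018 / 100,000 = 20.07 therm
Cost = 20.07 × £1.04/therm = £20.87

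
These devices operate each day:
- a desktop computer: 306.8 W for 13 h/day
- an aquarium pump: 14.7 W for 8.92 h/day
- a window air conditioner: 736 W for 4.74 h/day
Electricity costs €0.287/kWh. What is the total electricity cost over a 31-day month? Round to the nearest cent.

€67.69

desktop computer: 306.8 W × 13 h × 31 d = 123,640 Wh = 123.6 kWh
aquarium pump: 14.7 W × 8.92 h × 31 d = 4,065 Wh = 4.065 kWh
window air conditioner: 736 W × 4.74 h × 31 d = 108,148 Wh = 108.1 kWh
Total energy = 123.6 + 4.065 + 108.1 = 235.9 kWh
Cost = 235.9 kWh × €0.287 = €67.69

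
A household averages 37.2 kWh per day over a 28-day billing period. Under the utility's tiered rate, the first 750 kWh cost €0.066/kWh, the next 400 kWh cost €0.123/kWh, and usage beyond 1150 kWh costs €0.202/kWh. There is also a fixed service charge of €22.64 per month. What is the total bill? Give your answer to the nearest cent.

€108.01

Usage = 37.2 kWh/day × 28 days = 1041.6 kWh
First 750 kWh × €0.066 = €49.50
Next 291.6 kWh × €0.123 = €35.87
Remaining tier: 0 kWh (not reached)
Energy charge = €85.37; + service €22.64 = €108.01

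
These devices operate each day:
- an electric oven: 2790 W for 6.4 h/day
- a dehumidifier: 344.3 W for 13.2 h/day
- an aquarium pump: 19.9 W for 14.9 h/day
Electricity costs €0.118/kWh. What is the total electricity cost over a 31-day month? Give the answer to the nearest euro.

€83

electric oven: 2790 W × 6.4 h × 31 d = 553,536 Wh = 553.5 kWh
dehumidifier: 344.3 W × 13.2 h × 31 d = 140,888 Wh = 140.9 kWh
aquarium pump: 19.9 W × 14.9 h × 31 d = 9,192 Wh = 9.192 kWh
Total energy = 553.5 + 140.9 + 9.192 = 703.6 kWh
Cost = 703.6 kWh × €0.118 = €83.03 ≈ €83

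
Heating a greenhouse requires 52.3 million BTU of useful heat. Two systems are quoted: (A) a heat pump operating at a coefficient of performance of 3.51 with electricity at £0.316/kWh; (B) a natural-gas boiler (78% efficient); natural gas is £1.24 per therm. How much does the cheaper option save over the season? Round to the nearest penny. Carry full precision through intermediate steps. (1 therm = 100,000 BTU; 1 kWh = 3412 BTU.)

£548.54

Heat load = 52.3 × 10⁶ BTU = 52,300,000 BTU
Gas: input = 52,300,000 / 0.78 = 67,051,282 BTU = 670.5 therm → 670.5 × £1.24 = £831.44
Heat pump: 52,300,000 BTU / 3412 = 15,330 kWh heat; / 3.51 = 4,367 kWh in → × £0.316 = £1,379.98
Difference = |£831.44 − £1,379.98| = £548.54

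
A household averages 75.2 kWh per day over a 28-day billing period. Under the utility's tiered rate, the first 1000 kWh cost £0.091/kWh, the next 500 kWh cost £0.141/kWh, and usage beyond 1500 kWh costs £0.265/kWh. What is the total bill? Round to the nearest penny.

£321.98

Usage = 75.2 kWh/day × 28 days = 2105.6 kWh
First 1000 kWh × £0.091 = £91.00
Next 500 kWh × £0.141 = £70.50
Remaining 605.6 kWh × £0.265 = £160.48
Total = £321.98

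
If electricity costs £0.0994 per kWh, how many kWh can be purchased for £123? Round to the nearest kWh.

£123 / £0.0994 per kWh = 1,237 kWh

1237 kWh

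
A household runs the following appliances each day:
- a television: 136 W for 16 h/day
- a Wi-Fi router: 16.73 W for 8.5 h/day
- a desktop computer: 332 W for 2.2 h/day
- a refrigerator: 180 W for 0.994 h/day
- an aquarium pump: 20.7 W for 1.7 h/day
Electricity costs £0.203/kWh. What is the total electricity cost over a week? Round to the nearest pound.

£5

television: 136 W × 16 h × 7 d = 15,232 Wh = 15.23 kWh
Wi-Fi router: 16.73 W × 8.5 h × 7 d = 995 Wh = 0.9954 kWh
desktop computer: 332 W × 2.2 h × 7 d = 5,113 Wh = 5.113 kWh
refrigerator: 180 W × 0.994 h × 7 d = 1,252 Wh = 1.252 kWh
aquarium pump: 20.7 W × 1.7 h × 7 d = 246 Wh = 0.2463 kWh
Total energy = 15.23 + 0.9954 + 5.113 + 1.252 + 0.2463 = 22.84 kWh
Cost = 22.84 kWh × £0.203 = £4.64 ≈ £5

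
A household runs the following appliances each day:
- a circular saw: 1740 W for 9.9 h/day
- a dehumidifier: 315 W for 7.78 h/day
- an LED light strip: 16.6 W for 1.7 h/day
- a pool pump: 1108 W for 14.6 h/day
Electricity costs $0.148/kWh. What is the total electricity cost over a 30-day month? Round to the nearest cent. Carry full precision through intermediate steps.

circular saw: 1740 W × 9.9 h × 30 d = 516,780 Wh = 516.8 kWh
dehumidifier: 315 W × 7.78 h × 30 d = 73,521 Wh = 73.52 kWh
LED light strip: 16.6 W × 1.7 h × 30 d = 847 Wh = 0.8466 kWh
pool pump: 1108 W × 14.6 h × 30 d = 485,304 Wh = 485.3 kWh
Total energy = 516.8 + 73.52 + 0.8466 + 485.3 = 1,076 kWh
Cost = 1,076 kWh × $0.148 = $159.31

$159.31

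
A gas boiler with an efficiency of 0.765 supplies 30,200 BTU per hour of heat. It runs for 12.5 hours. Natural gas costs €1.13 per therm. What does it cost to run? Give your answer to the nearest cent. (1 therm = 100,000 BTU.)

€5.58

Heat delivered = 30,200 BTU/h × 12.5 h = 377,500 BTU
Gas input = 377,500 / 0.765 = 493,464 BTU
= 493,464 / 100,000 = 4.935 therm
Cost = 4.935 × €1.13/therm = €5.58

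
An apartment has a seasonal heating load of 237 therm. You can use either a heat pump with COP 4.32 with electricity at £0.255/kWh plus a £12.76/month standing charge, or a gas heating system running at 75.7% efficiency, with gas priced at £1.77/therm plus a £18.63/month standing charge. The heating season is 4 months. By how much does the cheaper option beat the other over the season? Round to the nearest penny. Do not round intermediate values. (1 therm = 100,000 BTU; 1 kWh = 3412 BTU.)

£167.62

Heat load = 237 therm × 100,000 = 23,700,000 BTU
Gas: input = 23,700,000 / 0.757 = 31,307,794 BTU = 313.1 therm → 313.1 × £1.77 = £554.15; + 4 × £18.63 standing = £628.67
Heat pump: 23,700,000 BTU / 3412 = 6,946 kWh heat; / 4.32 = 1,608 kWh in → × £0.255 = £410.01; + 4 × £12.76 standing = £461.05
Difference = |£628.67 − £461.05| = £167.62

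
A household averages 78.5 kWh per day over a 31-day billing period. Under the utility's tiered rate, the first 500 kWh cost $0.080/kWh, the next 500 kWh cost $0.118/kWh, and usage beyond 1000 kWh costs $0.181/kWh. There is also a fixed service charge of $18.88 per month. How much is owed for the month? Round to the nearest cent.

$377.34

Usage = 78.5 kWh/day × 31 days = 2433.5 kWh
First 500 kWh × $0.080 = $40.00
Next 500 kWh × $0.118 = $59.00
Remaining 1433.5 kWh × $0.181 = $259.46
Energy charge = $358.46; + service $18.88 = $377.34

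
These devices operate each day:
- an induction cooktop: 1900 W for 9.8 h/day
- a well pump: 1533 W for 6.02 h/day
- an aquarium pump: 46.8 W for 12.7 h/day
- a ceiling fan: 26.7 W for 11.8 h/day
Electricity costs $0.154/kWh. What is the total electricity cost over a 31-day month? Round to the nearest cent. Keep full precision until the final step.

induction cooktop: 1900 W × 9.8 h × 31 d = 577,220 Wh = 577.2 kWh
well pump: 1533 W × 6.02 h × 31 d = 286,088 Wh = 286.1 kWh
aquarium pump: 46.8 W × 12.7 h × 31 d = 18,425 Wh = 18.43 kWh
ceiling fan: 26.7 W × 11.8 h × 31 d = 9,767 Wh = 9.767 kWh
Total energy = 577.2 + 286.1 + 18.43 + 9.767 = 891.5 kWh
Cost = 891.5 kWh × $0.154 = $137.29

$137.29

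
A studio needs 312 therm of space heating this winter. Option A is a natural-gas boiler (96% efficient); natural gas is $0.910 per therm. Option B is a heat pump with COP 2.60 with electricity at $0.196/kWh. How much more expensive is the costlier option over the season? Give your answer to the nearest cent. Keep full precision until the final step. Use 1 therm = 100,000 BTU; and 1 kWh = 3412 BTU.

Heat load = 312 therm × 100,000 = 31,200,000 BTU
Gas: input = 31,200,000 / 0.96 = 32,500,000 BTU = 325 therm → 325 × $0.910 = $295.75
Heat pump: 31,200,000 BTU / 3412 = 9,144 kWh heat; / 2.60 = 3,517 kWh in → × $0.196 = $689.33
Difference = |$295.75 − $689.33| = $393.58

$393.58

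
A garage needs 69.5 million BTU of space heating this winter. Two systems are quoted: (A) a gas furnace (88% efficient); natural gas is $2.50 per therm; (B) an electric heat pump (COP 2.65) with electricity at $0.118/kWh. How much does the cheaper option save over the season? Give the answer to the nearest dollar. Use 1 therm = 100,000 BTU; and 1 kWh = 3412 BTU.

$1067

Heat load = 69.5 × 10⁶ BTU = 69,500,000 BTU
Gas: input = 69,500,000 / 0.88 = 78,977,273 BTU = 789.8 therm → 789.8 × $2.50 = $1,974.43
Heat pump: 69,500,000 BTU / 3412 = 20,370 kWh heat; / 2.65 = 7,687 kWh in → × $0.118 = $907.01
Difference = |$1,974.43 − $907.01| = $1,067.42 ≈ $1067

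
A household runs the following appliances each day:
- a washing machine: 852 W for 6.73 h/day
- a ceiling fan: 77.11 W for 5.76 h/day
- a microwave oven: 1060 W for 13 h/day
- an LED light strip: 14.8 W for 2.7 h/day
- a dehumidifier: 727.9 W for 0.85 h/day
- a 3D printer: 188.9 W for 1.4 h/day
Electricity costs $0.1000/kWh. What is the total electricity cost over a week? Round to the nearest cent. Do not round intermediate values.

washing machine: 852 W × 6.73 h × 7 d = 40,138 Wh = 40.14 kWh
ceiling fan: 77.11 W × 5.76 h × 7 d = 3,109 Wh = 3.109 kWh
microwave oven: 1060 W × 13 h × 7 d = 96,460 Wh = 96.46 kWh
LED light strip: 14.8 W × 2.7 h × 7 d = 280 Wh = 0.2797 kWh
dehumidifier: 727.9 W × 0.85 h × 7 d = 4,331 Wh = 4.331 kWh
3D printer: 188.9 W × 1.4 h × 7 d = 1,851 Wh = 1.851 kWh
Total energy = 40.14 + 3.109 + 96.46 + 0.2797 + 4.331 + 1.851 = 146.2 kWh
Cost = 146.2 kWh × $0.1000 = $14.62

$14.62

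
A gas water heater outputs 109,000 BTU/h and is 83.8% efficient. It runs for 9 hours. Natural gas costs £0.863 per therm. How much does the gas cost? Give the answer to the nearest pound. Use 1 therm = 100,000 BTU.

Heat delivered = 109,000 BTU/h × 9 h = 981,000 BTU
Gas input = 981,000 / 0.838 = 1,170,644 BTU
= 1,170,644 / 100,000 = 11.71 therm
Cost = 11.71 × £0.863/therm = £10.10 ≈ £10

£10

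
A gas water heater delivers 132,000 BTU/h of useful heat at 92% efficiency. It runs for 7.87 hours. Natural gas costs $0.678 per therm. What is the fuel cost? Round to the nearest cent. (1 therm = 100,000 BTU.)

$7.66

Heat delivered = 132,000 BTU/h × 7.87 h = 1,038,840 BTU
Gas input = 1,038,840 / 0.92 = 1,129,174 BTU
= 1,129,174 / 100,000 = 11.29 therm
Cost = 11.29 × $0.678/therm = $7.66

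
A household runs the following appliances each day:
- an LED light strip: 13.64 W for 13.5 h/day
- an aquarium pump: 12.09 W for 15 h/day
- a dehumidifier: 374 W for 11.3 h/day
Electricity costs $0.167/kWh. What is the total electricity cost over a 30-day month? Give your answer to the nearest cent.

$23.00

LED light strip: 13.64 W × 13.5 h × 30 d = 5,524 Wh = 5.524 kWh
aquarium pump: 12.09 W × 15 h × 30 d = 5,440 Wh = 5.441 kWh
dehumidifier: 374 W × 11.3 h × 30 d = 126,786 Wh = 126.8 kWh
Total energy = 5.524 + 5.441 + 126.8 = 137.8 kWh
Cost = 137.8 kWh × $0.167 = $23.00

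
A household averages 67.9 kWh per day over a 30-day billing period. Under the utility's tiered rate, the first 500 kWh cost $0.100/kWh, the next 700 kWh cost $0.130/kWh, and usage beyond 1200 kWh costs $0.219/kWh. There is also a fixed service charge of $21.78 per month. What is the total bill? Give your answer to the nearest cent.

$346.08

Usage = 67.9 kWh/day × 30 days = 2037 kWh
First 500 kWh × $0.100 = $50.00
Next 700 kWh × $0.130 = $91.00
Remaining 837 kWh × $0.219 = $183.30
Energy charge = $324.30; + service $21.78 = $346.08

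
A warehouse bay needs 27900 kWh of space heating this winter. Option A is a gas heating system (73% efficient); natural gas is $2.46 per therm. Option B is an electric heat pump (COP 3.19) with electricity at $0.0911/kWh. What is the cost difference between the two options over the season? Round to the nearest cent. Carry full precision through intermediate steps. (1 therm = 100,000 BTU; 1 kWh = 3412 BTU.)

Heat load = 27900 kWh × 3412 = 95,194,800 BTU
Gas: input = 95,194,800 / 0.730 = 130,403,836 BTU = 1,304 therm → 1,304 × $2.46 = $3,207.93
Heat pump: 95,194,800 BTU / 3412 = 27,900 kWh heat; / 3.19 = 8,746 kWh in → × $0.0911 = $796.77
Difference = |$3,207.93 − $796.77| = $2,411.17

$2411.17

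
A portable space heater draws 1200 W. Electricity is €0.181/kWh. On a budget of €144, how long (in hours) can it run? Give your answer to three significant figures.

663 h

Energy budget = €144 / €0.181 per kWh = 795.6 kWh = 795,580 Wh
Runtime = 795,580 Wh / 1200 W = 663 h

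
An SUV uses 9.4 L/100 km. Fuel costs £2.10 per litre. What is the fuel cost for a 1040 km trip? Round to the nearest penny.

Fuel = 9.4 L/100 km × 1040 km / 100 = 97.76 L
Cost = 97.76 L × £2.10/L = £205.30

£205.30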